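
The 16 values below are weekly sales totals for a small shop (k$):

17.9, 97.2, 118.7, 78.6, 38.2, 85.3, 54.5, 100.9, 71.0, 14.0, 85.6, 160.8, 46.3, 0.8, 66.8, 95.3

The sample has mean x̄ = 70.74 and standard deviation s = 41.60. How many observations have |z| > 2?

1

Cutoffs: x̄ ± 2s = [-12.46, 153.94].
Outside the cutoffs: 160.8.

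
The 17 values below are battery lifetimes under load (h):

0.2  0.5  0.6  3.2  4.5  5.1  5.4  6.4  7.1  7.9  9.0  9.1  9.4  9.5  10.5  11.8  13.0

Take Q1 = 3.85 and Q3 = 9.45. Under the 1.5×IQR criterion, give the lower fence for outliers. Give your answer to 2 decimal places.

-4.55

IQR = Q3 − Q1 = 9.45 − 3.85 = 5.60.
Lower fence = Q1 − 1.5·IQR = 3.85 − 8.40 = -4.55.
Upper fence = Q3 + 1.5·IQR = 9.45 + 8.40 = 17.85.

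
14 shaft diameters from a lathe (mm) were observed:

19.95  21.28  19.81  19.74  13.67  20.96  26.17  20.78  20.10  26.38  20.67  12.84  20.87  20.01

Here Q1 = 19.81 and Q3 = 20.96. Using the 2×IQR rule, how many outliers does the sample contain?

4

IQR = 1.15; fences at 19.81 − 2.30 = 17.51 and 20.96 + 2.30 = 23.26.
Outside the cutoffs: 12.84, 13.67, 26.17, 26.38.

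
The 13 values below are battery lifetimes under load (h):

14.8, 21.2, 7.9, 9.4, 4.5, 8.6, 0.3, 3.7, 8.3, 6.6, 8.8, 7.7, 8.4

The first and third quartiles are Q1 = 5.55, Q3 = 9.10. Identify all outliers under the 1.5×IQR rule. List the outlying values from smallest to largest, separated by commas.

14.8, 21.2

IQR = Q3 − Q1 = 9.10 − 5.55 = 3.55.
Lower fence = Q1 − 1.5·IQR = 5.55 − 5.325 = 0.225.
Upper fence = Q3 + 1.5·IQR = 9.10 + 5.325 = 14.425.
14.8 > 14.425 → outlier.
21.2 > 14.425 → outlier.
All remaining values lie within [0.225, 14.425].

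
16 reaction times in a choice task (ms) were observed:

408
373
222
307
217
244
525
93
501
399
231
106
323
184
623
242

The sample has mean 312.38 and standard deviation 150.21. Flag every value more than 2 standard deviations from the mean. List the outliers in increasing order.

623

Cutoffs at x̄ ± 2s: 312.38 ± 2·150.21 = [11.96, 612.80].
623: z = 2.07, |z| > 2 → outlier.
Every other value lies within [11.96, 612.80].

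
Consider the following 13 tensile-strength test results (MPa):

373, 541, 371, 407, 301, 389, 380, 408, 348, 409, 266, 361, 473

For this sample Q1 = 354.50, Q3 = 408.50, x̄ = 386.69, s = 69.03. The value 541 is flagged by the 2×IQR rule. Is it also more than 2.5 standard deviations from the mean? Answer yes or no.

no

z = (541 − 386.69) / 69.03 = 2.24.
|z| = 2.24 ≤ 2.5.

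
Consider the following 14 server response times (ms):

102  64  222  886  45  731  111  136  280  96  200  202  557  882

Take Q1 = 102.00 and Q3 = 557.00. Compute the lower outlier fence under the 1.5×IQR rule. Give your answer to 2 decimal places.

IQR = Q3 − Q1 = 557.00 − 102.00 = 455.00.
Lower fence = Q1 − 1.5·IQR = 102.00 − 682.50 = -580.50.
Upper fence = Q3 + 1.5·IQR = 557.00 + 682.50 = 1239.50.

-580.50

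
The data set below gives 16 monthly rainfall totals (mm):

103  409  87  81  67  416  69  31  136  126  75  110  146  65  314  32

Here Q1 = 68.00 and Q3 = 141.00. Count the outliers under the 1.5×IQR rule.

IQR = 73.00; fences at 68.00 − 109.50 = -41.50 and 141.00 + 109.50 = 250.50.
Outside the cutoffs: 314, 409, 416.

3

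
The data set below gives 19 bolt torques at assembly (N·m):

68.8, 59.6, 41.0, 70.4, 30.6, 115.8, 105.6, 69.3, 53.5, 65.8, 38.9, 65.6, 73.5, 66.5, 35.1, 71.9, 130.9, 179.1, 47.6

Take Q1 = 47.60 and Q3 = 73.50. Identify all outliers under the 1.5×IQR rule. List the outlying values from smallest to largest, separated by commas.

115.8, 130.9, 179.1

IQR = Q3 − Q1 = 73.50 − 47.60 = 25.90.
Lower fence = Q1 − 1.5·IQR = 47.60 − 38.85 = 8.75.
Upper fence = Q3 + 1.5·IQR = 73.50 + 38.85 = 112.35.
115.8 > 112.35 → outlier.
130.9 > 112.35 → outlier.
179.1 > 112.35 → outlier.
All remaining values lie within [8.75, 112.35].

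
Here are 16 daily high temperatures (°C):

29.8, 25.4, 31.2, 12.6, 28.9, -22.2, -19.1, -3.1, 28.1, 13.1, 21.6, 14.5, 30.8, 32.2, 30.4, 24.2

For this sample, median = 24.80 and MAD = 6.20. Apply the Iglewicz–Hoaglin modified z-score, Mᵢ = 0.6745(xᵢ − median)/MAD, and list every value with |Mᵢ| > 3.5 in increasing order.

|Mᵢ| > 3.5 ⇔ |xᵢ − 24.80| > 3.5·6.20/0.6745 = 32.17.
So outliers lie outside [-7.37, 56.97].
-22.2: M = -5.11 → outlier.
-19.1: M = -4.78 → outlier.

-22.2, -19.1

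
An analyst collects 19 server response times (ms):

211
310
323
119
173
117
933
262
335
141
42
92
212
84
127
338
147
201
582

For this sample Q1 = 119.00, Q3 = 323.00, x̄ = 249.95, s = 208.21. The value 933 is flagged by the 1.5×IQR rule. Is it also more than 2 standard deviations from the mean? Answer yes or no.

yes

z = (933 − 249.95) / 208.21 = 3.28.
|z| = 3.28 > 2.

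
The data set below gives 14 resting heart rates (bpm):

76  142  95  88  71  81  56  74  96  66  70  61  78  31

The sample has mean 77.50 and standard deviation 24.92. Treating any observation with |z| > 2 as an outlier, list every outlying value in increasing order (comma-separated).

142

Cutoffs at x̄ ± 2s: 77.50 ± 2·24.92 = [27.66, 127.34].
142: z = 2.59, |z| > 2 → outlier.
Every other value lies within [27.66, 127.34].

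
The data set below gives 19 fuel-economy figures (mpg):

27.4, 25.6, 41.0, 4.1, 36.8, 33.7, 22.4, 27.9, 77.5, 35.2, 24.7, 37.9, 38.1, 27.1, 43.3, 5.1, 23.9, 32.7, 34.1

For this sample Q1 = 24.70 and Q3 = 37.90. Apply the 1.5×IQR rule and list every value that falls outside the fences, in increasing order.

4.1, 77.5

IQR = Q3 − Q1 = 37.90 − 24.70 = 13.20.
Lower fence = Q1 − 1.5·IQR = 24.70 − 19.80 = 4.90.
Upper fence = Q3 + 1.5·IQR = 37.90 + 19.80 = 57.70.
4.1 < 4.90 → outlier.
77.5 > 57.70 → outlier.
All remaining values lie within [4.90, 57.70].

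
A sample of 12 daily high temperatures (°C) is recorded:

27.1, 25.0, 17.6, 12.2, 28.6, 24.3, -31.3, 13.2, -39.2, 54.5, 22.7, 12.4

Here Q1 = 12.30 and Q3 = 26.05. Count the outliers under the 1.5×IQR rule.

3

IQR = 13.75; fences at 12.30 − 20.625 = -8.325 and 26.05 + 20.625 = 46.675.
Outside the cutoffs: -39.2, -31.3, 54.5.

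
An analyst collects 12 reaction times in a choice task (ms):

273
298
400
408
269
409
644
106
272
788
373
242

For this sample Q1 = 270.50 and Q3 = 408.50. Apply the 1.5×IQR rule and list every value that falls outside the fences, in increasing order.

IQR = Q3 − Q1 = 408.50 − 270.50 = 138.00.
Lower fence = Q1 − 1.5·IQR = 270.50 − 207.00 = 63.50.
Upper fence = Q3 + 1.5·IQR = 408.50 + 207.00 = 615.50.
644 > 615.50 → outlier.
788 > 615.50 → outlier.
All remaining values lie within [63.50, 615.50].

644, 788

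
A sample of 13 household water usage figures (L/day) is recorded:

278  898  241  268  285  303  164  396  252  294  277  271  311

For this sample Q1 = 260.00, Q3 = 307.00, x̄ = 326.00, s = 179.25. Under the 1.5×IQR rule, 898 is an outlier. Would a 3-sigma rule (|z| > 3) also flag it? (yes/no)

z = (898 − 326.00) / 179.25 = 3.19.
|z| = 3.19 > 3.

yes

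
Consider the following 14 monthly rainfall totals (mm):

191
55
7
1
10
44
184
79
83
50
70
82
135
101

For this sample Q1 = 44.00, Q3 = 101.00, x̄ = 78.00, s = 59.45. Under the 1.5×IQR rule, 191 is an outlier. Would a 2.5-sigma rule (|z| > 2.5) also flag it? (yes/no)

no

z = (191 − 78.00) / 59.45 = 1.90.
|z| = 1.90 ≤ 2.5.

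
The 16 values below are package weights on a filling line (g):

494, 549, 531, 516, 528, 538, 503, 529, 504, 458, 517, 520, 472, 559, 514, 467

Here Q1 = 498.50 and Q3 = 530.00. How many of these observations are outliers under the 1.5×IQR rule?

IQR = 31.50; fences at 498.50 − 47.25 = 451.25 and 530.00 + 47.25 = 577.25.
Every value lies within the cutoffs.

0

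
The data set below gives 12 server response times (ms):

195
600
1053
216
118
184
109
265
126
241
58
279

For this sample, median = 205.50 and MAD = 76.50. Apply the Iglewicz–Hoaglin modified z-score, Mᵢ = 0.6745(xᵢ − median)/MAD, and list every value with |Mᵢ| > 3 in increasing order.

600, 1053

|Mᵢ| > 3 ⇔ |xᵢ − 205.50| > 3·76.50/0.6745 = 340.25.
So outliers lie outside [-134.75, 545.75].
600: M = 3.48 → outlier.
1053: M = 7.47 → outlier.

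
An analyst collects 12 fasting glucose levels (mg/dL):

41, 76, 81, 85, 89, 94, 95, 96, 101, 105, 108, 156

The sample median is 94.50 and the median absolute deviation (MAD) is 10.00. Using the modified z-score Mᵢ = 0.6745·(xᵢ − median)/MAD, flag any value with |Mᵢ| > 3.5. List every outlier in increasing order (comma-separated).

41, 156

|Mᵢ| > 3.5 ⇔ |xᵢ − 94.50| > 3.5·10.00/0.6745 = 51.89.
So outliers lie outside [42.61, 146.39].
41: M = -3.61 → outlier.
156: M = 4.15 → outlier.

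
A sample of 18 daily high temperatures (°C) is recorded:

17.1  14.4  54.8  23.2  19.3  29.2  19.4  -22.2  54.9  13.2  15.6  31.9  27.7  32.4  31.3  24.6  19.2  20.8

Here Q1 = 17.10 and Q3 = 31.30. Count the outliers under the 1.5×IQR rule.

3

IQR = 14.20; fences at 17.10 − 21.30 = -4.20 and 31.30 + 21.30 = 52.60.
Outside the cutoffs: -22.2, 54.8, 54.9.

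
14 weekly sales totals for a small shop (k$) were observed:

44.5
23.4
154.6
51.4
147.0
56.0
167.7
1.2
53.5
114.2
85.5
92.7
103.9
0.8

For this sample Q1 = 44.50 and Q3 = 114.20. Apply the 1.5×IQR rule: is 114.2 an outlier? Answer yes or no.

IQR = Q3 − Q1 = 114.20 − 44.50 = 69.70.
Lower fence = Q1 − 1.5·IQR = 44.50 − 104.55 = -60.05.
Upper fence = Q3 + 1.5·IQR = 114.20 + 104.55 = 218.75.
114.2 lies within [-60.05, 218.75].

no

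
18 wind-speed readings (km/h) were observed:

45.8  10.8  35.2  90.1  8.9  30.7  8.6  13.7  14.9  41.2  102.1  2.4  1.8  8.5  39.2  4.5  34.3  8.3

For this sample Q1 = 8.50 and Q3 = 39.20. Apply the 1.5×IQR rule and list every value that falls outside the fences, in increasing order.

IQR = Q3 − Q1 = 39.20 − 8.50 = 30.70.
Lower fence = Q1 − 1.5·IQR = 8.50 − 46.05 = -37.55.
Upper fence = Q3 + 1.5·IQR = 39.20 + 46.05 = 85.25.
90.1 > 85.25 → outlier.
102.1 > 85.25 → outlier.
All remaining values lie within [-37.55, 85.25].

90.1, 102.1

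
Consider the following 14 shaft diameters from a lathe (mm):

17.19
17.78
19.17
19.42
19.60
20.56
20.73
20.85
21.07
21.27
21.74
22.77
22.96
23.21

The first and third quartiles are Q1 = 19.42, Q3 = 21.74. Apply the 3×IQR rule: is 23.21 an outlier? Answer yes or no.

no

IQR = Q3 − Q1 = 21.74 − 19.42 = 2.32.
Lower fence = Q1 − 3·IQR = 19.42 − 6.96 = 12.46.
Upper fence = Q3 + 3·IQR = 21.74 + 6.96 = 28.70.
23.21 lies within [12.46, 28.70].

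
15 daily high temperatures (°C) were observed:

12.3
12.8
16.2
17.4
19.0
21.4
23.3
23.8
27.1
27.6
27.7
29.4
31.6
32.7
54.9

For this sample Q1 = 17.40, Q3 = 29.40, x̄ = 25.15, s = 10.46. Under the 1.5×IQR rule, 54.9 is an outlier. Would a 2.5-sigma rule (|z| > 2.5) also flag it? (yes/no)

z = (54.9 − 25.15) / 10.46 = 2.84.
|z| = 2.84 > 2.5.

yes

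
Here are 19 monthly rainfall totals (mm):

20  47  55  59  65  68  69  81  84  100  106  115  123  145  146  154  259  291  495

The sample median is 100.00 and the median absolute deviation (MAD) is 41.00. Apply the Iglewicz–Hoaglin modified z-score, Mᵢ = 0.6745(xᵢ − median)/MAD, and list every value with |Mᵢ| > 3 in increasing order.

|Mᵢ| > 3 ⇔ |xᵢ − 100.00| > 3·41.00/0.6745 = 182.36.
So outliers lie outside [-82.36, 282.36].
291: M = 3.14 → outlier.
495: M = 6.50 → outlier.

291, 495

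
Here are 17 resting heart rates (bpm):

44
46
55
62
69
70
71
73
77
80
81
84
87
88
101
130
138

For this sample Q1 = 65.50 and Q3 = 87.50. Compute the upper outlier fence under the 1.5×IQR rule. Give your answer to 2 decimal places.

120.50

IQR = Q3 − Q1 = 87.50 − 65.50 = 22.00.
Lower fence = Q1 − 1.5·IQR = 65.50 − 33.00 = 32.50.
Upper fence = Q3 + 1.5·IQR = 87.50 + 33.00 = 120.50.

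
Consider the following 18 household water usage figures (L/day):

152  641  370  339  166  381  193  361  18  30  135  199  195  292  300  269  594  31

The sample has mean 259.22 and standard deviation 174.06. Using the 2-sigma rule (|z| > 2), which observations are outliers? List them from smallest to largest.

641

Cutoffs at x̄ ± 2s: 259.22 ± 2·174.06 = [-88.90, 607.34].
641: z = 2.19, |z| > 2 → outlier.
Every other value lies within [-88.90, 607.34].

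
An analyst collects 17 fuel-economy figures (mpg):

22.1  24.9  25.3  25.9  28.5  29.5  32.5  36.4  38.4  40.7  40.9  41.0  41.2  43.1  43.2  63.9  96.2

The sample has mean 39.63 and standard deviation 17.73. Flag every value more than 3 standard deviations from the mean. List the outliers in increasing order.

96.2

Cutoffs at x̄ ± 3s: 39.63 ± 3·17.73 = [-13.56, 92.82].
96.2: z = 3.19, |z| > 3 → outlier.
Every other value lies within [-13.56, 92.82].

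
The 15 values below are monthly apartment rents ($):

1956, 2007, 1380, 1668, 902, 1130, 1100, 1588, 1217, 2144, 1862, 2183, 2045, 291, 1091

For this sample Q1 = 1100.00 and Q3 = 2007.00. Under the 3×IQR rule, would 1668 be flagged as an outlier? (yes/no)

no

IQR = Q3 − Q1 = 2007.00 − 1100.00 = 907.00.
Lower fence = Q1 − 3·IQR = 1100.00 − 2721.00 = -1621.00.
Upper fence = Q3 + 3·IQR = 2007.00 + 2721.00 = 4728.00.
1668 lies within [-1621.00, 4728.00].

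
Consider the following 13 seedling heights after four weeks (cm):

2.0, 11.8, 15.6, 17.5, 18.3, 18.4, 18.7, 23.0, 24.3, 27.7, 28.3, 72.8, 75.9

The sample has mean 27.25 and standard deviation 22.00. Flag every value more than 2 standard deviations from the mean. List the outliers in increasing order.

Cutoffs at x̄ ± 2s: 27.25 ± 2·22.00 = [-16.75, 71.25].
72.8: z = 2.07, |z| > 2 → outlier.
75.9: z = 2.21, |z| > 2 → outlier.
Every other value lies within [-16.75, 71.25].

72.8, 75.9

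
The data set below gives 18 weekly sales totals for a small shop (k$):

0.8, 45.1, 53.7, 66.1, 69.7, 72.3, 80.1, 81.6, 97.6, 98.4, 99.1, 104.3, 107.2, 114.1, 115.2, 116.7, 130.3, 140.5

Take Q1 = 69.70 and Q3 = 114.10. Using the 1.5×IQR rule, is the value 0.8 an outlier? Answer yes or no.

IQR = Q3 − Q1 = 114.10 − 69.70 = 44.40.
Lower fence = Q1 − 1.5·IQR = 69.70 − 66.60 = 3.10.
Upper fence = Q3 + 1.5·IQR = 114.10 + 66.60 = 180.70.
0.8 lies below the lower fence.

yes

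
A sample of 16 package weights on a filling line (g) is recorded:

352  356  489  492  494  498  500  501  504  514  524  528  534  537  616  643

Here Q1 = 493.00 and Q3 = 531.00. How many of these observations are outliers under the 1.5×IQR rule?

IQR = 38.00; fences at 493.00 − 57.00 = 436.00 and 531.00 + 57.00 = 588.00.
Outside the cutoffs: 352, 356, 616, 643.

4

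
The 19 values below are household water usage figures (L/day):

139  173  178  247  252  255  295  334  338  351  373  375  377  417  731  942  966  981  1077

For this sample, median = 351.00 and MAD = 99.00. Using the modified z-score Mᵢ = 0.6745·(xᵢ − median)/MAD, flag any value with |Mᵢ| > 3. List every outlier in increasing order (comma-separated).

942, 966, 981, 1077

|Mᵢ| > 3 ⇔ |xᵢ − 351.00| > 3·99.00/0.6745 = 440.33.
So outliers lie outside [-89.33, 791.33].
942: M = 4.03 → outlier.
966: M = 4.19 → outlier.
981: M = 4.29 → outlier.
1077: M = 4.95 → outlier.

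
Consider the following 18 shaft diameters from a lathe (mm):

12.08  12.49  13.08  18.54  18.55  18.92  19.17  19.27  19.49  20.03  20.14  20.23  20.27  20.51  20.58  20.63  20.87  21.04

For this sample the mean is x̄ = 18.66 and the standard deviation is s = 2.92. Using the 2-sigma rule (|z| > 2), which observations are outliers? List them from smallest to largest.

12.08, 12.49

Cutoffs at x̄ ± 2s: 18.66 ± 2·2.92 = [12.82, 24.50].
12.08: z = -2.25, |z| > 2 → outlier.
12.49: z = -2.11, |z| > 2 → outlier.
Every other value lies within [12.82, 24.50].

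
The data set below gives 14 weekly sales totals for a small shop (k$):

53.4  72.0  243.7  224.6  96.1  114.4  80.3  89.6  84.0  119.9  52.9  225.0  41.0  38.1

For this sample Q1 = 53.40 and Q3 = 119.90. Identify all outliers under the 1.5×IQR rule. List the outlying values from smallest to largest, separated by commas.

IQR = Q3 − Q1 = 119.90 − 53.40 = 66.50.
Lower fence = Q1 − 1.5·IQR = 53.40 − 99.75 = -46.35.
Upper fence = Q3 + 1.5·IQR = 119.90 + 99.75 = 219.65.
224.6 > 219.65 → outlier.
225.0 > 219.65 → outlier.
243.7 > 219.65 → outlier.
All remaining values lie within [-46.35, 219.65].

224.6, 225.0, 243.7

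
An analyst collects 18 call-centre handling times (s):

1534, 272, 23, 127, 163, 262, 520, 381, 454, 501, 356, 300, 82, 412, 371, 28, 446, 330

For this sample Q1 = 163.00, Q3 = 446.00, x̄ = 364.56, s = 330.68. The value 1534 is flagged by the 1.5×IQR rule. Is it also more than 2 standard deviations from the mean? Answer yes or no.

yes

z = (1534 − 364.56) / 330.68 = 3.54.
|z| = 3.54 > 2.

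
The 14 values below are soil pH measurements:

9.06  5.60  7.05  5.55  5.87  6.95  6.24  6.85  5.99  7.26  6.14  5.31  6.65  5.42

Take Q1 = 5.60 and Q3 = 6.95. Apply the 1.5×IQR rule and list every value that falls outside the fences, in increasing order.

IQR = Q3 − Q1 = 6.95 − 5.60 = 1.35.
Lower fence = Q1 − 1.5·IQR = 5.60 − 2.025 = 3.575.
Upper fence = Q3 + 1.5·IQR = 6.95 + 2.025 = 8.975.
9.06 > 8.975 → outlier.
All remaining values lie within [3.575, 8.975].

9.06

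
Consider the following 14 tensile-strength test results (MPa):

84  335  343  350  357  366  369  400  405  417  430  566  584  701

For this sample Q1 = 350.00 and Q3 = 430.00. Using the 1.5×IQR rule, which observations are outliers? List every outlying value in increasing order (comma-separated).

84, 566, 584, 701

IQR = Q3 − Q1 = 430.00 − 350.00 = 80.00.
Lower fence = Q1 − 1.5·IQR = 350.00 − 120.00 = 230.00.
Upper fence = Q3 + 1.5·IQR = 430.00 + 120.00 = 550.00.
84 < 230.00 → outlier.
566 > 550.00 → outlier.
584 > 550.00 → outlier.
701 > 550.00 → outlier.
All remaining values lie within [230.00, 550.00].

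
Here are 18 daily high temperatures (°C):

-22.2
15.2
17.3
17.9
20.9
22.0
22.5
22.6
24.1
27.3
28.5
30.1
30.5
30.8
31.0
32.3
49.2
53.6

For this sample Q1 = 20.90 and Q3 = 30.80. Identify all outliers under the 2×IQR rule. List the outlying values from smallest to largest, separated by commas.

-22.2, 53.6

IQR = Q3 − Q1 = 30.80 − 20.90 = 9.90.
Lower fence = Q1 − 2·IQR = 20.90 − 19.80 = 1.10.
Upper fence = Q3 + 2·IQR = 30.80 + 19.80 = 50.60.
-22.2 < 1.10 → outlier.
53.6 > 50.60 → outlier.
All remaining values lie within [1.10, 50.60].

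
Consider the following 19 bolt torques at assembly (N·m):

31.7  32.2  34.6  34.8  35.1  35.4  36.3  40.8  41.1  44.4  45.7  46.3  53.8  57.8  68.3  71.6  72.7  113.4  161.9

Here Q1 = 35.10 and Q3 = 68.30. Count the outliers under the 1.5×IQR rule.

1

IQR = 33.20; fences at 35.10 − 49.80 = -14.70 and 68.30 + 49.80 = 118.10.
Outside the cutoffs: 161.9.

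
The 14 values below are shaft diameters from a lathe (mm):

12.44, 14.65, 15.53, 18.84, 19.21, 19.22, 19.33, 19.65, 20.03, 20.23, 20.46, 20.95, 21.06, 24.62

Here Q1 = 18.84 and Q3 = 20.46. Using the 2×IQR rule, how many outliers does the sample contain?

4

IQR = 1.62; fences at 18.84 − 3.24 = 15.60 and 20.46 + 3.24 = 23.70.
Outside the cutoffs: 12.44, 14.65, 15.53, 24.62.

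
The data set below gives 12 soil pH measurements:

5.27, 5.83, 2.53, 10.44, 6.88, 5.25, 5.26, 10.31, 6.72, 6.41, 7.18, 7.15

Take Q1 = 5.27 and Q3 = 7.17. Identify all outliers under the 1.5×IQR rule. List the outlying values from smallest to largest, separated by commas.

IQR = Q3 − Q1 = 7.17 − 5.27 = 1.90.
Lower fence = Q1 − 1.5·IQR = 5.27 − 2.85 = 2.42.
Upper fence = Q3 + 1.5·IQR = 7.17 + 2.85 = 10.02.
10.31 > 10.02 → outlier.
10.44 > 10.02 → outlier.
All remaining values lie within [2.42, 10.02].

10.31, 10.44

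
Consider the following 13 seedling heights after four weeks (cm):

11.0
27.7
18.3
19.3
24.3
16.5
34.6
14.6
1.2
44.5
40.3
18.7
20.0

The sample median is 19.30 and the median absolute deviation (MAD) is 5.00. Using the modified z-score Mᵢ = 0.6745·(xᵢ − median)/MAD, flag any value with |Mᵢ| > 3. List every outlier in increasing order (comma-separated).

|Mᵢ| > 3 ⇔ |xᵢ − 19.30| > 3·5.00/0.6745 = 22.24.
So outliers lie outside [-2.94, 41.54].
44.5: M = 3.40 → outlier.

44.5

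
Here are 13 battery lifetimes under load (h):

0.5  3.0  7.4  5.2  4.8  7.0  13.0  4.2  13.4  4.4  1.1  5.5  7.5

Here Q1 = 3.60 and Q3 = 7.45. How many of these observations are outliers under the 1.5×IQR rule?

1

IQR = 3.85; fences at 3.60 − 5.775 = -2.175 and 7.45 + 5.775 = 13.225.
Outside the cutoffs: 13.4.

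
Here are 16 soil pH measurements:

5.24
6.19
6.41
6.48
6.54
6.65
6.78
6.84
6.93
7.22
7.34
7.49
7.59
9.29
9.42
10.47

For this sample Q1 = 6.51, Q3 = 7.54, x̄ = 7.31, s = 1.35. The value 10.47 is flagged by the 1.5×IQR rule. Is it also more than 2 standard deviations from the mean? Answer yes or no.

yes

z = (10.47 − 7.31) / 1.35 = 2.34.
|z| = 2.34 > 2.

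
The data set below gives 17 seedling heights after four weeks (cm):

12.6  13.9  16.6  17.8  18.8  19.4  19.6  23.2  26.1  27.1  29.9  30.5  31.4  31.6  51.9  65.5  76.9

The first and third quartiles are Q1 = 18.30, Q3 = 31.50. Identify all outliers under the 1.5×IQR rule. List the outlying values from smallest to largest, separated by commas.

51.9, 65.5, 76.9

IQR = Q3 − Q1 = 31.50 − 18.30 = 13.20.
Lower fence = Q1 − 1.5·IQR = 18.30 − 19.80 = -1.50.
Upper fence = Q3 + 1.5·IQR = 31.50 + 19.80 = 51.30.
51.9 > 51.30 → outlier.
65.5 > 51.30 → outlier.
76.9 > 51.30 → outlier.
All remaining values lie within [-1.50, 51.30].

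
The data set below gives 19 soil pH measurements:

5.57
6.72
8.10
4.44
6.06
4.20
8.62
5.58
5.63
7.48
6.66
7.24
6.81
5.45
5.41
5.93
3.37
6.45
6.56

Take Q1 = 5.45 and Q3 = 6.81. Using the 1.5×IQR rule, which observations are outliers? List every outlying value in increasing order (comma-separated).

IQR = Q3 − Q1 = 6.81 − 5.45 = 1.36.
Lower fence = Q1 − 1.5·IQR = 5.45 − 2.04 = 3.41.
Upper fence = Q3 + 1.5·IQR = 6.81 + 2.04 = 8.85.
3.37 < 3.41 → outlier.
All remaining values lie within [3.41, 8.85].

3.37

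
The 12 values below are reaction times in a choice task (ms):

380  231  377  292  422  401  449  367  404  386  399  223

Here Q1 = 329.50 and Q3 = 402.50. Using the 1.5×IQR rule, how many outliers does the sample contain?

IQR = 73.00; fences at 329.50 − 109.50 = 220.00 and 402.50 + 109.50 = 512.00.
Every value lies within the cutoffs.

0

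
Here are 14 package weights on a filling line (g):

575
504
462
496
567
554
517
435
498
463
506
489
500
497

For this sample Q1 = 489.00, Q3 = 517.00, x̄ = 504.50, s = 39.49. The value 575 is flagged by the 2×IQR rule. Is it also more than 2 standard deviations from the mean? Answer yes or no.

z = (575 − 504.50) / 39.49 = 1.79.
|z| = 1.79 ≤ 2.

no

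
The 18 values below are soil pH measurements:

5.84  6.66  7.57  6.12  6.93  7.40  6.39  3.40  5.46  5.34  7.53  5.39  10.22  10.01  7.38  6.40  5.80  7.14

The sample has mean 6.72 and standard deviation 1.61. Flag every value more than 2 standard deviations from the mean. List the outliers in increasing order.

Cutoffs at x̄ ± 2s: 6.72 ± 2·1.61 = [3.50, 9.94].
3.40: z = -2.06, |z| > 2 → outlier.
10.01: z = 2.04, |z| > 2 → outlier.
10.22: z = 2.17, |z| > 2 → outlier.
Every other value lies within [3.50, 9.94].

3.40, 10.01, 10.22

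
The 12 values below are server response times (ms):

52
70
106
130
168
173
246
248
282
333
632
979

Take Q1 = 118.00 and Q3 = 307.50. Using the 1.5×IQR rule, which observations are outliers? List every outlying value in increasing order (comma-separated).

IQR = Q3 − Q1 = 307.50 − 118.00 = 189.50.
Lower fence = Q1 − 1.5·IQR = 118.00 − 284.25 = -166.25.
Upper fence = Q3 + 1.5·IQR = 307.50 + 284.25 = 591.75.
632 > 591.75 → outlier.
979 > 591.75 → outlier.
All remaining values lie within [-166.25, 591.75].

632, 979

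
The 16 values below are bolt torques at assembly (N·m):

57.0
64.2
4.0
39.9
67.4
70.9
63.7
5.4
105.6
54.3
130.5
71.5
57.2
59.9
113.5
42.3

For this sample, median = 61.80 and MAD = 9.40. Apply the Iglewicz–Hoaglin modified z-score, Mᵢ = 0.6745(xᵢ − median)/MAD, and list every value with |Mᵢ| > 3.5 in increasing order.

4.0, 5.4, 113.5, 130.5

|Mᵢ| > 3.5 ⇔ |xᵢ − 61.80| > 3.5·9.40/0.6745 = 48.78.
So outliers lie outside [13.02, 110.58].
4.0: M = -4.15 → outlier.
5.4: M = -4.05 → outlier.
113.5: M = 3.71 → outlier.
130.5: M = 4.93 → outlier.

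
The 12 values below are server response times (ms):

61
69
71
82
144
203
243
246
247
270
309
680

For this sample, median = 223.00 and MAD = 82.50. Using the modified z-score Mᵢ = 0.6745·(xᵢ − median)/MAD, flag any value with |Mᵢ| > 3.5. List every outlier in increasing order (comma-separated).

680

|Mᵢ| > 3.5 ⇔ |xᵢ − 223.00| > 3.5·82.50/0.6745 = 428.09.
So outliers lie outside [-205.09, 651.09].
680: M = 3.74 → outlier.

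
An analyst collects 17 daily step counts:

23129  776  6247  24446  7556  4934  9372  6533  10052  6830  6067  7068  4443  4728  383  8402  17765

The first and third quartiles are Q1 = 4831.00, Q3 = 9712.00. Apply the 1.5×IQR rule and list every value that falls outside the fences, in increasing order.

17765, 23129, 24446

IQR = Q3 − Q1 = 9712.00 − 4831.00 = 4881.00.
Lower fence = Q1 − 1.5·IQR = 4831.00 − 7321.50 = -2490.50.
Upper fence = Q3 + 1.5·IQR = 9712.00 + 7321.50 = 17033.50.
17765 > 17033.50 → outlier.
23129 > 17033.50 → outlier.
24446 > 17033.50 → outlier.
All remaining values lie within [-2490.50, 17033.50].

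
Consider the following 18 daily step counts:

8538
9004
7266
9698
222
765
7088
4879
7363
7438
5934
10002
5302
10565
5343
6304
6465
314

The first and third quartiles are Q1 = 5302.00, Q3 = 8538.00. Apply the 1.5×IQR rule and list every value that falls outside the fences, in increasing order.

IQR = Q3 − Q1 = 8538.00 − 5302.00 = 3236.00.
Lower fence = Q1 − 1.5·IQR = 5302.00 − 4854.00 = 448.00.
Upper fence = Q3 + 1.5·IQR = 8538.00 + 4854.00 = 13392.00.
222 < 448.00 → outlier.
314 < 448.00 → outlier.
All remaining values lie within [448.00, 13392.00].

222, 314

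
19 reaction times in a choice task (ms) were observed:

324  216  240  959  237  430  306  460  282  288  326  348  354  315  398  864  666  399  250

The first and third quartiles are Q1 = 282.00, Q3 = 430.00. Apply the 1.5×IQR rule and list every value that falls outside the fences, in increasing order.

IQR = Q3 − Q1 = 430.00 − 282.00 = 148.00.
Lower fence = Q1 − 1.5·IQR = 282.00 − 222.00 = 60.00.
Upper fence = Q3 + 1.5·IQR = 430.00 + 222.00 = 652.00.
666 > 652.00 → outlier.
864 > 652.00 → outlier.
959 > 652.00 → outlier.
All remaining values lie within [60.00, 652.00].

666, 864, 959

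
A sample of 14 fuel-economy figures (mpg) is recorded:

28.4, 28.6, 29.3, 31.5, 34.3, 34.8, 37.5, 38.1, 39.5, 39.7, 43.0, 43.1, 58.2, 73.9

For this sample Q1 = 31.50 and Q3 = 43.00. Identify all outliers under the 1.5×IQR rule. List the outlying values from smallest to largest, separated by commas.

73.9

IQR = Q3 − Q1 = 43.00 − 31.50 = 11.50.
Lower fence = Q1 − 1.5·IQR = 31.50 − 17.25 = 14.25.
Upper fence = Q3 + 1.5·IQR = 43.00 + 17.25 = 60.25.
73.9 > 60.25 → outlier.
All remaining values lie within [14.25, 60.25].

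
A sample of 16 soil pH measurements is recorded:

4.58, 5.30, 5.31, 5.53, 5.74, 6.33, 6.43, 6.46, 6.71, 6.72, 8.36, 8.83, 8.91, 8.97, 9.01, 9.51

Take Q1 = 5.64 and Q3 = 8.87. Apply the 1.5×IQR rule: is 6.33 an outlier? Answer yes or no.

IQR = Q3 − Q1 = 8.87 − 5.64 = 3.23.
Lower fence = Q1 − 1.5·IQR = 5.64 − 4.845 = 0.795.
Upper fence = Q3 + 1.5·IQR = 8.87 + 4.845 = 13.715.
6.33 lies within [0.795, 13.715].

no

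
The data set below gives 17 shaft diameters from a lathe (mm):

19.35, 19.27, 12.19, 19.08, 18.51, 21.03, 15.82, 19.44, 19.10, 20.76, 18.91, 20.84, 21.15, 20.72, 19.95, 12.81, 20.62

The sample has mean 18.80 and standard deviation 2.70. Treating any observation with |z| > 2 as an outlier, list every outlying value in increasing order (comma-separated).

Cutoffs at x̄ ± 2s: 18.80 ± 2·2.70 = [13.40, 24.20].
12.19: z = -2.45, |z| > 2 → outlier.
12.81: z = -2.22, |z| > 2 → outlier.
Every other value lies within [13.40, 24.20].

12.19, 12.81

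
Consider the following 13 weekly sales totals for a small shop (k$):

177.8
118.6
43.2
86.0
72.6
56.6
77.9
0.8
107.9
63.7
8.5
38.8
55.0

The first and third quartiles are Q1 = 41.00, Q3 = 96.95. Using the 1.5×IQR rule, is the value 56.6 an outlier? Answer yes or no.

IQR = Q3 − Q1 = 96.95 − 41.00 = 55.95.
Lower fence = Q1 − 1.5·IQR = 41.00 − 83.925 = -42.925.
Upper fence = Q3 + 1.5·IQR = 96.95 + 83.925 = 180.875.
56.6 lies within [-42.925, 180.875].

no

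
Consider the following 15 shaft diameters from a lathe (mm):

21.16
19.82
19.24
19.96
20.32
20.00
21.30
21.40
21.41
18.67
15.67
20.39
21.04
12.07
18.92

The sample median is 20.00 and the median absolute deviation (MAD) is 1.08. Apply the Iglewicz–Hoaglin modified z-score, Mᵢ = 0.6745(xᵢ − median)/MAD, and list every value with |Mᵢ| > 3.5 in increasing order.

|Mᵢ| > 3.5 ⇔ |xᵢ − 20.00| > 3.5·1.08/0.6745 = 5.60.
So outliers lie outside [14.40, 25.60].
12.07: M = -4.95 → outlier.

12.07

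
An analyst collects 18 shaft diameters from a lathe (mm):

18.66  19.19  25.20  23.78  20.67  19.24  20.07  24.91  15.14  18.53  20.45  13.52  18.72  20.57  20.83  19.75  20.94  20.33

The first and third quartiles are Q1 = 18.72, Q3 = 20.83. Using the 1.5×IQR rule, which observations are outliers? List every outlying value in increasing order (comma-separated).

IQR = Q3 − Q1 = 20.83 − 18.72 = 2.11.
Lower fence = Q1 − 1.5·IQR = 18.72 − 3.165 = 15.555.
Upper fence = Q3 + 1.5·IQR = 20.83 + 3.165 = 23.995.
13.52 < 15.555 → outlier.
15.14 < 15.555 → outlier.
24.91 > 23.995 → outlier.
25.20 > 23.995 → outlier.
All remaining values lie within [15.555, 23.995].

13.52, 15.14, 24.91, 25.20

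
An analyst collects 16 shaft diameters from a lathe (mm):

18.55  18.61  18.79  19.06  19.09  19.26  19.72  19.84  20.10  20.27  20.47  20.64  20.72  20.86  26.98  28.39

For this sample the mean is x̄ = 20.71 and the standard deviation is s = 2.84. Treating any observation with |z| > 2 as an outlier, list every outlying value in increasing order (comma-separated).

26.98, 28.39

Cutoffs at x̄ ± 2s: 20.71 ± 2·2.84 = [15.03, 26.39].
26.98: z = 2.21, |z| > 2 → outlier.
28.39: z = 2.70, |z| > 2 → outlier.
Every other value lies within [15.03, 26.39].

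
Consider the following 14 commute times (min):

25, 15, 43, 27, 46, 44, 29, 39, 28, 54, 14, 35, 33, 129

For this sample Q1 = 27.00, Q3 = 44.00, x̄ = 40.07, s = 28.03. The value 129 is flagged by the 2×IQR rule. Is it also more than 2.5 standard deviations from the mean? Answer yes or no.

z = (129 − 40.07) / 28.03 = 3.17.
|z| = 3.17 > 2.5.

yes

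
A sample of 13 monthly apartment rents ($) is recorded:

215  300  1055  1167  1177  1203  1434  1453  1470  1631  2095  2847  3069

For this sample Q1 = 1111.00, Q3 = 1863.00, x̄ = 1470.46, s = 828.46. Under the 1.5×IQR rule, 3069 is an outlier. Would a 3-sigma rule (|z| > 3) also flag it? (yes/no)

z = (3069 − 1470.46) / 828.46 = 1.93.
|z| = 1.93 ≤ 3.

no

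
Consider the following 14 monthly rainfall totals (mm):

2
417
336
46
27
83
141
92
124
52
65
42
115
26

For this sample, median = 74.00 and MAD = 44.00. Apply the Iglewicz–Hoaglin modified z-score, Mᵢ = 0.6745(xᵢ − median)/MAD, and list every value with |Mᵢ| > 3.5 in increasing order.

|Mᵢ| > 3.5 ⇔ |xᵢ − 74.00| > 3.5·44.00/0.6745 = 228.32.
So outliers lie outside [-154.32, 302.32].
336: M = 4.02 → outlier.
417: M = 5.26 → outlier.

336, 417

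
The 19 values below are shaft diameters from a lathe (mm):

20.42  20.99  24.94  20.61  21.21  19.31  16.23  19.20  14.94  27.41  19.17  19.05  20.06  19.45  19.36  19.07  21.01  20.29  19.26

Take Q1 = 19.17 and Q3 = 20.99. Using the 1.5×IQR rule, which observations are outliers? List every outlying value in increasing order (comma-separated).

14.94, 16.23, 24.94, 27.41

IQR = Q3 − Q1 = 20.99 − 19.17 = 1.82.
Lower fence = Q1 − 1.5·IQR = 19.17 − 2.73 = 16.44.
Upper fence = Q3 + 1.5·IQR = 20.99 + 2.73 = 23.72.
14.94 < 16.44 → outlier.
16.23 < 16.44 → outlier.
24.94 > 23.72 → outlier.
27.41 > 23.72 → outlier.
All remaining values lie within [16.44, 23.72].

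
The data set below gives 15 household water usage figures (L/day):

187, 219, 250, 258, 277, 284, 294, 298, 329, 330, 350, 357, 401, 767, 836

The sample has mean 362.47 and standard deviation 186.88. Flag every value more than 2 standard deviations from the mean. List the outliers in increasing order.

767, 836

Cutoffs at x̄ ± 2s: 362.47 ± 2·186.88 = [-11.29, 736.23].
767: z = 2.16, |z| > 2 → outlier.
836: z = 2.53, |z| > 2 → outlier.
Every other value lies within [-11.29, 736.23].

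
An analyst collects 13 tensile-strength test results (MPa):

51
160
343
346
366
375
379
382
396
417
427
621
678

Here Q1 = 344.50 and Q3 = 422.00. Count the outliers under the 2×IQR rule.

IQR = 77.50; fences at 344.50 − 155.00 = 189.50 and 422.00 + 155.00 = 577.00.
Outside the cutoffs: 51, 160, 621, 678.

4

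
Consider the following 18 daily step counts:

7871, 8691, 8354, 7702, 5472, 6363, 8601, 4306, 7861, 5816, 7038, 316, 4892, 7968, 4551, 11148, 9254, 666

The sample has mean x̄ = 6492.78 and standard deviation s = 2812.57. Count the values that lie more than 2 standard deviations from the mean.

Cutoffs: x̄ ± 2s = [867.64, 12117.92].
Outside the cutoffs: 316, 666.

2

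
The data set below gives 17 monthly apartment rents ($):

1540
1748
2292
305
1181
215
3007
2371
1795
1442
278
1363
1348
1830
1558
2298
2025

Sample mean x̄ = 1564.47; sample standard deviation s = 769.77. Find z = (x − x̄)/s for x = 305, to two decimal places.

z = (305 − 1564.47) / 769.77 = -1.64.

-1.64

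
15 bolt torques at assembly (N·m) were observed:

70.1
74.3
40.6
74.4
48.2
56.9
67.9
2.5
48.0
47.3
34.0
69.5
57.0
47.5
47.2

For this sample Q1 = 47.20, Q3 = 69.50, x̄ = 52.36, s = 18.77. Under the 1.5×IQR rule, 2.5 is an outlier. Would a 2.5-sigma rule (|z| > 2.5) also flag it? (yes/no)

yes

z = (2.5 − 52.36) / 18.77 = -2.66.
|z| = 2.66 > 2.5.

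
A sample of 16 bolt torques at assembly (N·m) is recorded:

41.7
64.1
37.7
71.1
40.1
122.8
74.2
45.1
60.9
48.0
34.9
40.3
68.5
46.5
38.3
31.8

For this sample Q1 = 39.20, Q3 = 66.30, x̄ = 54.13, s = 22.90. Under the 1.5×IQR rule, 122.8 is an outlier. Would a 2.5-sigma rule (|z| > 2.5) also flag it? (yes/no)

z = (122.8 − 54.13) / 22.90 = 3.00.
|z| = 3.00 > 2.5.

yes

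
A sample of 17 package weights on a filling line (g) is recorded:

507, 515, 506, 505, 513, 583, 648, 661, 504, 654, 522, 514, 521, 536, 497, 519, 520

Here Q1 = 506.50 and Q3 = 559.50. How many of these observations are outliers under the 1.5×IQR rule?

3

IQR = 53.00; fences at 506.50 − 79.50 = 427.00 and 559.50 + 79.50 = 639.00.
Outside the cutoffs: 648, 654, 661.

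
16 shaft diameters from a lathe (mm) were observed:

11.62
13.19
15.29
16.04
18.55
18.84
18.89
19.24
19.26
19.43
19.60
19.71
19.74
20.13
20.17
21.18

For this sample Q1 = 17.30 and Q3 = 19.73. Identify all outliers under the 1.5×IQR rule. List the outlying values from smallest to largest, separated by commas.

IQR = Q3 − Q1 = 19.73 − 17.30 = 2.43.
Lower fence = Q1 − 1.5·IQR = 17.30 − 3.645 = 13.655.
Upper fence = Q3 + 1.5·IQR = 19.73 + 3.645 = 23.375.
11.62 < 13.655 → outlier.
13.19 < 13.655 → outlier.
All remaining values lie within [13.655, 23.375].

11.62, 13.19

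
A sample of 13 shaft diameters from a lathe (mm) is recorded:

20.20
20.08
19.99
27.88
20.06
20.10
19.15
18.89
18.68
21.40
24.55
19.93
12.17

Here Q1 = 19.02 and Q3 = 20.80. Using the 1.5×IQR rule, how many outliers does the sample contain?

IQR = 1.78; fences at 19.02 − 2.67 = 16.35 and 20.80 + 2.67 = 23.47.
Outside the cutoffs: 12.17, 24.55, 27.88.

3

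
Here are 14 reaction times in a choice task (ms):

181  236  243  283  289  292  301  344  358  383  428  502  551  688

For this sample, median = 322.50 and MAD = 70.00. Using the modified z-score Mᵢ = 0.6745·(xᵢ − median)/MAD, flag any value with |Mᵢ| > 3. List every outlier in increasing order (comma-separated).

|Mᵢ| > 3 ⇔ |xᵢ − 322.50| > 3·70.00/0.6745 = 311.34.
So outliers lie outside [11.16, 633.84].
688: M = 3.52 → outlier.

688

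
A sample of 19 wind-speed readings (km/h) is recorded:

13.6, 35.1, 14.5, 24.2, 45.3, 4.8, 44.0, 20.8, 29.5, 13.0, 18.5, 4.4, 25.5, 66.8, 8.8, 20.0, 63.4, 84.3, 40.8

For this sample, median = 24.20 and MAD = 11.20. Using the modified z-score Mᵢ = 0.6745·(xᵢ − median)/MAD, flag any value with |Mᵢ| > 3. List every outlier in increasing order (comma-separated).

84.3

|Mᵢ| > 3 ⇔ |xᵢ − 24.20| > 3·11.20/0.6745 = 49.81.
So outliers lie outside [-25.61, 74.01].
84.3: M = 3.62 → outlier.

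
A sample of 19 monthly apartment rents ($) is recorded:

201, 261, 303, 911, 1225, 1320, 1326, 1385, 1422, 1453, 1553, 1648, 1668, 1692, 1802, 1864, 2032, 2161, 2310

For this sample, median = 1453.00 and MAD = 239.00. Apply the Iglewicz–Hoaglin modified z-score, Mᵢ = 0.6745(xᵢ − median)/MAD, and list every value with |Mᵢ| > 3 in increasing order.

201, 261, 303

|Mᵢ| > 3 ⇔ |xᵢ − 1453.00| > 3·239.00/0.6745 = 1063.01.
So outliers lie outside [389.99, 2516.01].
201: M = -3.53 → outlier.
261: M = -3.36 → outlier.
303: M = -3.25 → outlier.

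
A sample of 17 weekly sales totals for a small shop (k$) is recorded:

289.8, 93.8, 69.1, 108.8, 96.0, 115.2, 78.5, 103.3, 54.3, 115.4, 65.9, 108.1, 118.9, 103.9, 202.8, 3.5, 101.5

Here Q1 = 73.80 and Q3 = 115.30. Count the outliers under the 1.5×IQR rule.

3

IQR = 41.50; fences at 73.80 − 62.25 = 11.55 and 115.30 + 62.25 = 177.55.
Outside the cutoffs: 3.5, 202.8, 289.8.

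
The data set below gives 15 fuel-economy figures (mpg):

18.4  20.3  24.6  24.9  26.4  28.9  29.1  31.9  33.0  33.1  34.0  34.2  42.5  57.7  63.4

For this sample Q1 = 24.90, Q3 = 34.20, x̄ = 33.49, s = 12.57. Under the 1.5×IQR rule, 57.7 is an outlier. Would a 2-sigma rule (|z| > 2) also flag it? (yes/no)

z = (57.7 − 33.49) / 12.57 = 1.93.
|z| = 1.93 ≤ 2.

no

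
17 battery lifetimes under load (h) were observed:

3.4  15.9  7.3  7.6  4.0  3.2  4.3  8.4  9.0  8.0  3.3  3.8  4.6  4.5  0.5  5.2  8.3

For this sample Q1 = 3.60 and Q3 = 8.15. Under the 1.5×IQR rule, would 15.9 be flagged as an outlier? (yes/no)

IQR = Q3 − Q1 = 8.15 − 3.60 = 4.55.
Lower fence = Q1 − 1.5·IQR = 3.60 − 6.825 = -3.225.
Upper fence = Q3 + 1.5·IQR = 8.15 + 6.825 = 14.975.
15.9 lies above the upper fence.

yes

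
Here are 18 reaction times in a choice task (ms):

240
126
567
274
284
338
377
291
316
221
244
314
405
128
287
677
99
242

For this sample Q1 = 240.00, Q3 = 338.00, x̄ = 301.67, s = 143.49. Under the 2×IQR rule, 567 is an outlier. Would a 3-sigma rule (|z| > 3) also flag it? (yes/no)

no

z = (567 − 301.67) / 143.49 = 1.85.
|z| = 1.85 ≤ 3.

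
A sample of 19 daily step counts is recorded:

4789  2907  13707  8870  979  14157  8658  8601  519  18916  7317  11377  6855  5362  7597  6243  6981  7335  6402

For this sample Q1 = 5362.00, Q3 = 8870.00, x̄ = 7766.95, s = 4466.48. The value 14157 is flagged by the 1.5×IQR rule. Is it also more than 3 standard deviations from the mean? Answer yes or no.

no

z = (14157 − 7766.95) / 4466.48 = 1.43.
|z| = 1.43 ≤ 3.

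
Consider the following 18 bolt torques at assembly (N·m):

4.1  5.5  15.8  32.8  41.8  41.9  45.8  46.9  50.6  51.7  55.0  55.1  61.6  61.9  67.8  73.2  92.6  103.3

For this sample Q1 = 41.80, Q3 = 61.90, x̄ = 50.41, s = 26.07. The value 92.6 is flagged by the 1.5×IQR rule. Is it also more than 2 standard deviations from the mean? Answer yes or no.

z = (92.6 − 50.41) / 26.07 = 1.62.
|z| = 1.62 ≤ 2.

no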